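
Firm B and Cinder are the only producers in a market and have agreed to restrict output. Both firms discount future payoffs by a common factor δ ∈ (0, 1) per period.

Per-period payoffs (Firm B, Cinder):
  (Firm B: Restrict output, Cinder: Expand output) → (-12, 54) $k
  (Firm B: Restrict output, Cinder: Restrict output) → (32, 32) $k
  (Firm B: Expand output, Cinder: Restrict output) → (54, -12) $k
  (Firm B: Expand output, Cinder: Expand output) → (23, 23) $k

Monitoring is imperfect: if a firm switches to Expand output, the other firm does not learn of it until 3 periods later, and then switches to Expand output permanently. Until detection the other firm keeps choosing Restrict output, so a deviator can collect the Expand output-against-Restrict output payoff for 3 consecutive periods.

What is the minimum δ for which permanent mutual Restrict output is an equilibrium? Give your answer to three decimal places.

Deviating for the 3 undetected periods gains 54−32 = 22 per period over cooperation, then loses 32−23 = 9 per period forever once punishment starts.
Gain: 22(1 + δ + … + δ^2); loss: 9·δ^3/(1−δ).
No profitable deviation ⇔ 22(1−δ^3) ≤ 9·δ^3, i.e. δ^3 ≥ 22/(22+9) = 22/31.
Hence δ ≥ (22/31)^(1/3) ≈ 0.892.

0.892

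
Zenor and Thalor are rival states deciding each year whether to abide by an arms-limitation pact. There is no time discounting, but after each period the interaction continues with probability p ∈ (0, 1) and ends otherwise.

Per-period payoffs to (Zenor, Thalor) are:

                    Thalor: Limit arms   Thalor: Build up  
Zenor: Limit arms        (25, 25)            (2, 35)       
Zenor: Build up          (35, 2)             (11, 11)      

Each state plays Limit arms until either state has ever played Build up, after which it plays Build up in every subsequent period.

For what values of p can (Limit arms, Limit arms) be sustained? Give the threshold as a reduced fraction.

5/12

With no time discounting, the continuation probability p plays the role of the discount factor.
Grim-trigger IC: 25/(1−p) ≥ 35 + 11p/(1−p) ⇒ p ≥ (35−25)/(35−11) = 5/12.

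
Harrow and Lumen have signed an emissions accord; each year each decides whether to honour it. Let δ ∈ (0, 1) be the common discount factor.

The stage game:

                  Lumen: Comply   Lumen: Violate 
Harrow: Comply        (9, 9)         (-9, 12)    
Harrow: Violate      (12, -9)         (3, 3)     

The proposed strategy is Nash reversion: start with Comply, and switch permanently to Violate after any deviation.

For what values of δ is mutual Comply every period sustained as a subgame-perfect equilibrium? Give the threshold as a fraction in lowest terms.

Under grim trigger the critical discount factor is (T−C)/(T−P) with T = 12, C = 9, P = 3.
δ* = (12−9)/(12−3) = 3/9 = 1/3.

1/3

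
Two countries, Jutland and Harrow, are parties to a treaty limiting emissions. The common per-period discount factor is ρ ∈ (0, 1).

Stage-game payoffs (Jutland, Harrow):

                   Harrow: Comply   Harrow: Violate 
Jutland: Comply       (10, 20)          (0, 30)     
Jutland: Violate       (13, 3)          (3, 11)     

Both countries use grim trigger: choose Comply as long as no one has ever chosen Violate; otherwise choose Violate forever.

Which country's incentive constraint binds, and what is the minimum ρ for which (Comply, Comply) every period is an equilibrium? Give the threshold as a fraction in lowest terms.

For Jutland: deviation gain 13−10 = 3, per-period punishment loss 10−3 = 7. IC gives ρ ≥ 3/10.
For Harrow: gain 10, loss 9 per period, so ρ ≥ 10/19.
The tighter constraint is Harrow's, so cooperation needs ρ ≥ 10/19.

Harrow; ρ ≥ 10/19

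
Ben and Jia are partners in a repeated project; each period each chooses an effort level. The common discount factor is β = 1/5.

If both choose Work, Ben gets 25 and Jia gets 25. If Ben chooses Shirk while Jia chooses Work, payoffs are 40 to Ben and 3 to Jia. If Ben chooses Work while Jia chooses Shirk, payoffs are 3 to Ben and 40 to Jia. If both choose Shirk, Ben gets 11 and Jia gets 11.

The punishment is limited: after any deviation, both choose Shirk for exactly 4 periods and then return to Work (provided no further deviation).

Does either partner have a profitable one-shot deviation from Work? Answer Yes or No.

Yes

A one-shot deviation gives 40 now, then 11 for 4 periods, then back to 25.
Gain from deviating: (40−25) today; loss: (25−11) in each of the next 4 periods.
No-deviation condition: (25−11)(β+…+β^4) ≥ 40−25, i.e. β+…+β^4 ≥ 15/14.
At β = 1/5: β+…+β^4 = 0.2496 < 1.0714.
So cooperation is not sustainable.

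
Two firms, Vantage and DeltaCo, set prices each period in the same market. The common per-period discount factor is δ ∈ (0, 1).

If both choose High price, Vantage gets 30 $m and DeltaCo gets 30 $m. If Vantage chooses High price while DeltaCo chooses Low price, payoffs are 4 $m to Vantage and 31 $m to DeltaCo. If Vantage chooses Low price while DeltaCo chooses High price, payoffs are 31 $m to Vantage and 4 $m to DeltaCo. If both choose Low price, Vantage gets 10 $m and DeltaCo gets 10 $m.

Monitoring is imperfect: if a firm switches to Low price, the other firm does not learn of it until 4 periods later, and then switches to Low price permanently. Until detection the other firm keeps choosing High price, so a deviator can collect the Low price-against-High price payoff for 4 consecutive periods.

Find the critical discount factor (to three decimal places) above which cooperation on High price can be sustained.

0.467

Deviating for the 4 undetected periods gains 31−30 = 1 per period over cooperation, then loses 30−10 = 20 per period forever once punishment starts.
Gain: 1(1 + δ + … + δ^3); loss: 20·δ^4/(1−δ).
No profitable deviation ⇔ 1(1−δ^4) ≤ 20·δ^4, i.e. δ^4 ≥ 1/(1+20) = 1/21.
Hence δ ≥ (1/21)^(1/4) ≈ 0.467.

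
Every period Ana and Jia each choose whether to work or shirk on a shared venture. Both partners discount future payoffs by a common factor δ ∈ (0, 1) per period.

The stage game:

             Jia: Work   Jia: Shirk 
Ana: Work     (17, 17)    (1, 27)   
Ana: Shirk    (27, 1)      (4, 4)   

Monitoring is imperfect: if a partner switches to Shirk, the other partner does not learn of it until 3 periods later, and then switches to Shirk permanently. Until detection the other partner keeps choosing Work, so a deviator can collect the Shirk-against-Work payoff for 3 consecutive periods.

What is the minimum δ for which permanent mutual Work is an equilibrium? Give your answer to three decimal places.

0.758

A deviator earns 27 for 3 periods, then 4 forever; cooperating earns 17 forever. Multiplying the IC by (1−δ):
17 ≥ 27(1−δ^3) + 4δ^3, so 23·δ^3 ≥ 10 and δ^3 ≥ 10/23.
δ ≥ (10/23)^(1/3) ≈ 0.758.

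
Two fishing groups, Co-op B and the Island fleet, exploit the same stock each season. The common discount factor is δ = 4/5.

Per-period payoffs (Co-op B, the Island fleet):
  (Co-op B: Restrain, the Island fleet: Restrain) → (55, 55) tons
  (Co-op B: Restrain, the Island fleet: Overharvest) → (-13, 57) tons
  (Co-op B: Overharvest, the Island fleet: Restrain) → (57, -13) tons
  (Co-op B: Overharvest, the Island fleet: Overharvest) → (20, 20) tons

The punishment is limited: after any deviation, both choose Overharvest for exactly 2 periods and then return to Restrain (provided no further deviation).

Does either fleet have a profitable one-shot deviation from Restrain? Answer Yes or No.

No

A one-shot deviation gives 57 now, then 20 for 2 periods, then back to 55.
Gain from deviating: (57−55) today; loss: (55−20) in each of the next 2 periods.
No-deviation condition: (55−20)(δ+…+δ^2) ≥ 57−55, i.e. δ+…+δ^2 ≥ 2/35.
At δ = 4/5: δ+…+δ^2 = 1.4400 ≥ 0.0571.
So cooperation is sustainable.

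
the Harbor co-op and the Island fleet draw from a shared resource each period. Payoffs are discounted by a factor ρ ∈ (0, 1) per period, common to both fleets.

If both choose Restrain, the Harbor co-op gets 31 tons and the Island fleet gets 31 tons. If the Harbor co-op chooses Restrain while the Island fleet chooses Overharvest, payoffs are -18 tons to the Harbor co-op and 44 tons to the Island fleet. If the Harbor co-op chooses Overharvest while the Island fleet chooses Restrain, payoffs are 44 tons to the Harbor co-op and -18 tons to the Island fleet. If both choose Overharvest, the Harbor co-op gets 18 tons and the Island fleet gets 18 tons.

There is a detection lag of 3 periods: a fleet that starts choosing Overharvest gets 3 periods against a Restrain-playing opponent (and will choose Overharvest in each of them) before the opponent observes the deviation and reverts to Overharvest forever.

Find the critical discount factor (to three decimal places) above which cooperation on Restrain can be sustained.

A deviator earns 44 for 3 periods, then 18 forever; cooperating earns 31 forever. Multiplying the IC by (1−ρ):
31 ≥ 44(1−ρ^3) + 18ρ^3, so 26·ρ^3 ≥ 13 and ρ^3 ≥ 1/2.
ρ ≥ (1/2)^(1/3) ≈ 0.794.

0.794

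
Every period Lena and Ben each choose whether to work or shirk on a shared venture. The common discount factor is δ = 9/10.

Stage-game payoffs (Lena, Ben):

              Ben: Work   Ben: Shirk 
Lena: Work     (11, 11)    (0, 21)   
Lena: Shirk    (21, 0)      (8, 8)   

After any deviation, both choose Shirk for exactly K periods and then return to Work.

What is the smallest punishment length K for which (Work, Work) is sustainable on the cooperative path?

5

No profitable deviation requires (11−8)(δ+…+δ^K) ≥ 21−11, i.e. δ+…+δ^K ≥ 10/3 ≈ 3.3333.
With δ = 9/10, the partial sums are K=1: 0.9000, K=2: 1.7100, K=3: 2.4390, K=4: 3.0951, K=5: 3.6856.
K = 5 is the first length at which the sum reaches 3.3333.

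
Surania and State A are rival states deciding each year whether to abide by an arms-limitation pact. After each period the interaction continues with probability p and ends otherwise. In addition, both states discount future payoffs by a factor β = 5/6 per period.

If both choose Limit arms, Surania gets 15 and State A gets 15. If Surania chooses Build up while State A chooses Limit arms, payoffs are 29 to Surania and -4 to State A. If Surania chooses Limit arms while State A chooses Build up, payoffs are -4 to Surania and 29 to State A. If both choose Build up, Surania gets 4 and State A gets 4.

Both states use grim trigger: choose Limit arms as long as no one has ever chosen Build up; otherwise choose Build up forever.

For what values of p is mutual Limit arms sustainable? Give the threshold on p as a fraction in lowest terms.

With continuation probability p and discount β, the effective per-period discount factor is βp.
Grim-trigger IC: βp ≥ (29−15)/(29−4) = 14/25.
So p ≥ (14/25)/(5/6) = 84/125.

84/125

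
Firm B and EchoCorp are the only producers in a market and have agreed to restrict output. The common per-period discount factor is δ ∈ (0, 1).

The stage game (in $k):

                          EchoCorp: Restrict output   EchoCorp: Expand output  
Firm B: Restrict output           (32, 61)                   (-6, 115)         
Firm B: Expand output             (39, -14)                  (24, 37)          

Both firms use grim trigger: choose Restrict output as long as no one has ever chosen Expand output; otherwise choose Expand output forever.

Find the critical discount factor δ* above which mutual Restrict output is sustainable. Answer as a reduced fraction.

Firm B's threshold: (39−32)/(39−24) = 7/15.
EchoCorp's threshold: (115−61)/(115−37) = 9/13.
7/15 < 9/13, so EchoCorp binds and δ* = 9/13.

9/13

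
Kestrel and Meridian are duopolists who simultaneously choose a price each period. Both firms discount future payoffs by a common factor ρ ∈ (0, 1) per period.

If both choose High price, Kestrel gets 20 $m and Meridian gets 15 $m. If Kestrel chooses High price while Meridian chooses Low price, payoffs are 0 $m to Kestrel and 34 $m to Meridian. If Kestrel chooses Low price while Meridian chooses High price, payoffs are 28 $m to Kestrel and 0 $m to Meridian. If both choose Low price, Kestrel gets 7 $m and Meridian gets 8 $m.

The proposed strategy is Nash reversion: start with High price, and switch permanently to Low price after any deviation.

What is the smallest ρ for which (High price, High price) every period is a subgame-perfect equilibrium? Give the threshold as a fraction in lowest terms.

For Kestrel: deviation gain 28−20 = 8, per-period punishment loss 20−7 = 13. IC gives ρ ≥ 8/21.
For Meridian: gain 19, loss 7 per period, so ρ ≥ 19/26.
The tighter constraint is Meridian's, so cooperation needs ρ ≥ 19/26.

19/26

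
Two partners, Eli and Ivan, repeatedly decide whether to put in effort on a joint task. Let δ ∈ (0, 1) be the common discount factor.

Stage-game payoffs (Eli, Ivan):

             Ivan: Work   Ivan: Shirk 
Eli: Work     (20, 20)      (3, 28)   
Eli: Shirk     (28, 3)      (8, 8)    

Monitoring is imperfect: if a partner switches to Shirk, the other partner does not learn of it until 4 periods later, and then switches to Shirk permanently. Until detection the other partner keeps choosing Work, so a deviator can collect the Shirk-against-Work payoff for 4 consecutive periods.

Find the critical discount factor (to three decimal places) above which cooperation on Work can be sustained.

0.795

Deviating for the 4 undetected periods gains 28−20 = 8 per period over cooperation, then loses 20−8 = 12 per period forever once punishment starts.
Gain: 8(1 + δ + … + δ^3); loss: 12·δ^4/(1−δ).
No profitable deviation ⇔ 8(1−δ^4) ≤ 12·δ^4, i.e. δ^4 ≥ 8/(8+12) = 2/5.
Hence δ ≥ (2/5)^(1/4) ≈ 0.795.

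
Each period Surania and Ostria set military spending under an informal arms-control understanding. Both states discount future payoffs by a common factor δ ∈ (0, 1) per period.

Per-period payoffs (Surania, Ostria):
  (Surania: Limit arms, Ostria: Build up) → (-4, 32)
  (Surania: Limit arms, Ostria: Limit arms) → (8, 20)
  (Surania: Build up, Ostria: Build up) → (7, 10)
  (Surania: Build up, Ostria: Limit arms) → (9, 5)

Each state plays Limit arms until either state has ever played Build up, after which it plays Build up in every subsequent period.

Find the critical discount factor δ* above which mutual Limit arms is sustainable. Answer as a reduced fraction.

Surania: cooperation gives 8 each period; deviation gives 9 once then 7 forever.
  8/(1−δ) ≥ 9 + 7δ/(1−δ) ⇒ δ ≥ 1/2.
Ostria: cooperation gives 20 each period; deviation gives 32 once then 10 forever.
  δ ≥ 12/22 = 6/11.
Both must hold, so the binding constraint is Ostria's: δ ≥ 6/11.

6/11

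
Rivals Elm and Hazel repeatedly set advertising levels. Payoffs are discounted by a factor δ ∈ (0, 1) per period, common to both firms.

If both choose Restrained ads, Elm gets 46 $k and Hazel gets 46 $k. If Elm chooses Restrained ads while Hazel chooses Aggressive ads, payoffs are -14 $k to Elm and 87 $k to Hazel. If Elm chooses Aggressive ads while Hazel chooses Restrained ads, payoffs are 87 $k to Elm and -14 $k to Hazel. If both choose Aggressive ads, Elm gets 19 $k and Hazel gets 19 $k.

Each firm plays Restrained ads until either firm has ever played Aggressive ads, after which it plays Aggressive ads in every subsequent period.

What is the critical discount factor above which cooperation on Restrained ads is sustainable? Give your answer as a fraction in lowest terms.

One-period gain from deviating is 87 − 46 = 41. The loss is 46 − 19 = 27 in every subsequent period, with present value 27·δ/(1−δ).
Deviation is unprofitable when 27·δ/(1−δ) ≥ 41, i.e. δ/(1−δ) ≥ 41/27.
Equivalently δ ≥ 41/(41+27) = 41/68.

41/68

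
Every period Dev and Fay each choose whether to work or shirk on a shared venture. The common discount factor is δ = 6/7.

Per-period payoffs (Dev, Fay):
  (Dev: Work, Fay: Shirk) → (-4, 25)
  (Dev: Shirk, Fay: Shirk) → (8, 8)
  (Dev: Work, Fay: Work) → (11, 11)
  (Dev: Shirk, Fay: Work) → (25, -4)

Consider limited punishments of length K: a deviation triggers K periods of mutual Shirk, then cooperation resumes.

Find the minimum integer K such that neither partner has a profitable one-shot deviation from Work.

Need Σ_{k=1}^{K} δ^k ≥ (25−11)/(11−8) = 4.6667 at δ = 6/7.
At K = 9 the sum is 4.5016 < 4.6667; at K = 10 it is 4.7157 ≥ 4.6667.
So the minimum punishment length is K = 10.

10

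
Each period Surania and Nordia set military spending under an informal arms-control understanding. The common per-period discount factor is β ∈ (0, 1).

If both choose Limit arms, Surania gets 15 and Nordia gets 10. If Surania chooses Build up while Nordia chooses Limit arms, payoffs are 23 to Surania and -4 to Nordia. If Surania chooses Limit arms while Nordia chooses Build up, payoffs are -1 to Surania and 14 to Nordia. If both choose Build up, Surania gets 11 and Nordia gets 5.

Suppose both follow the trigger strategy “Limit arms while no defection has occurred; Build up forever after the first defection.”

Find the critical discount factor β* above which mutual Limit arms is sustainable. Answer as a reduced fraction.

For Surania: deviation gain 23−15 = 8, per-period punishment loss 15−11 = 4. IC gives β ≥ 8/12 = 2/3.
For Nordia: gain 4, loss 5 per period, so β ≥ 4/9.
The tighter constraint is Surania's, so cooperation needs β ≥ 2/3.

2/3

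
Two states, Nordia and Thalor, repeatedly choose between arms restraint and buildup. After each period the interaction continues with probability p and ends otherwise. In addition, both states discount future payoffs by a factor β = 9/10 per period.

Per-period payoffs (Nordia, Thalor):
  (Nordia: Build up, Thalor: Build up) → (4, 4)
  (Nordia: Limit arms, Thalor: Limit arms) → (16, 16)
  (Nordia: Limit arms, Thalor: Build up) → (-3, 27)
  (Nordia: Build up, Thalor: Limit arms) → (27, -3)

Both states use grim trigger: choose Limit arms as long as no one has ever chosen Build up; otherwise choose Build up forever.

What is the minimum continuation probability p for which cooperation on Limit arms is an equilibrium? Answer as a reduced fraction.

110/207

With continuation probability p and discount β, the effective per-period discount factor is βp.
Grim-trigger IC: βp ≥ (27−16)/(27−4) = 11/23.
So p ≥ (11/23)/(9/10) = 110/207.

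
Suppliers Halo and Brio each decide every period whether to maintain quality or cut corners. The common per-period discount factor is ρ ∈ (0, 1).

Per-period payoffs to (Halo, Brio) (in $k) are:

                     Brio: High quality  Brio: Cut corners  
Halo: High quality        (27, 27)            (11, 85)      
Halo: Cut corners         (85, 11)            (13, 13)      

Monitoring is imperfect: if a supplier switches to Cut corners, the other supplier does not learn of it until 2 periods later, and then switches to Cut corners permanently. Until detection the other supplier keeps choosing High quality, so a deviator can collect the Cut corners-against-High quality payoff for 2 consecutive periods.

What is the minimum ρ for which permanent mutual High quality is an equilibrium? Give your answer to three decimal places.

0.898

The best deviation is to choose Cut corners for all 2 undetected periods, earning 85 each, then 13 forever once detected.
Deviation value: 85(1−ρ^2)/(1−ρ) + 13ρ^2/(1−ρ); cooperation value: 27/(1−ρ).
IC: 27 ≥ 85(1−ρ^2) + 13ρ^2 = 85 − 72ρ^2.
So ρ^2 ≥ 58/72 = 29/36, giving ρ ≥ (29/36)^(1/2) ≈ 0.898.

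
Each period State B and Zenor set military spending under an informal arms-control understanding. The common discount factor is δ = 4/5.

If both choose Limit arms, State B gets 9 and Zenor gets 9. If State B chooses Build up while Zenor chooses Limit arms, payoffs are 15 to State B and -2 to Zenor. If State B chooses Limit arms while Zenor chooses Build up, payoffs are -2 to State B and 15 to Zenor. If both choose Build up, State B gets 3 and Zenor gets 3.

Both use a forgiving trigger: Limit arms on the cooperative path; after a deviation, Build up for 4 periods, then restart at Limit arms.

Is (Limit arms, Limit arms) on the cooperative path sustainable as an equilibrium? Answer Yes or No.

A one-shot deviation gives 15 now, then 3 for 4 periods, then back to 9.
Gain from deviating: (15−9) today; loss: (9−3) in each of the next 4 periods.
No-deviation condition: (9−3)(δ+…+δ^4) ≥ 15−9, i.e. δ+…+δ^4 ≥ 1.
At δ = 4/5: δ+…+δ^4 = 2.3616 ≥ 1.0000.
So cooperation is sustainable.

Yes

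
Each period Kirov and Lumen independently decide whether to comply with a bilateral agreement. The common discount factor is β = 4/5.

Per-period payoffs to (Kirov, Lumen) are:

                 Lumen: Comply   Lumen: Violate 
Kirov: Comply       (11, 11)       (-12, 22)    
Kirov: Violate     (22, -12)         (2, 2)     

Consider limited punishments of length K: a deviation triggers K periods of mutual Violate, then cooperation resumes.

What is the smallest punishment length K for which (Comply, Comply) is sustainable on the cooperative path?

Need Σ_{k=1}^{K} β^k ≥ (22−11)/(11−2) = 1.2222 at β = 4/5.
At K = 1 the sum is 0.8000 < 1.2222; at K = 2 it is 1.4400 ≥ 1.2222.
So the minimum punishment length is K = 2.

2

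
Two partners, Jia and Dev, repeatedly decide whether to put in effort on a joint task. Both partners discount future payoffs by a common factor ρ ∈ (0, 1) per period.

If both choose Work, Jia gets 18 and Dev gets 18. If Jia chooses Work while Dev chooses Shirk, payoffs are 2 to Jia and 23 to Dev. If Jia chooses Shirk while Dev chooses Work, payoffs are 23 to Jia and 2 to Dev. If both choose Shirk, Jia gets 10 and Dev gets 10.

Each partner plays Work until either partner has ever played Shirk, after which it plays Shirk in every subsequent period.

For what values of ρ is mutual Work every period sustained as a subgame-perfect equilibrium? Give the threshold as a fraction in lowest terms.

Cooperation forever yields 18 each period: 18/(1−ρ).
Deviating yields 23 once, then 10 forever: 23 + 10ρ/(1−ρ).
No profitable deviation requires 18/(1−ρ) ≥ 23 + 10ρ/(1−ρ).
Multiplying by (1−ρ): 18 ≥ 23(1−ρ) + 10ρ = 23 − 13ρ.
So 13ρ ≥ 5, i.e. ρ ≥ 5/13.

5/13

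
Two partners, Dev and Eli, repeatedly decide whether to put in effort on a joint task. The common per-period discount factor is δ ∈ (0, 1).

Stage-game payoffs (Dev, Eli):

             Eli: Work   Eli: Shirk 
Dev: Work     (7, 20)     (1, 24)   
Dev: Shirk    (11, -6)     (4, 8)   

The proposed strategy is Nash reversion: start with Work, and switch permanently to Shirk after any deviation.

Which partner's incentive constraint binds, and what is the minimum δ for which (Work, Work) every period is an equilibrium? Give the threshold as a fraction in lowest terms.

For Dev: deviation gain 11−7 = 4, per-period punishment loss 7−4 = 3. IC gives δ ≥ 4/7.
For Eli: gain 4, loss 12 per period, so δ ≥ 4/16 = 1/4.
The tighter constraint is Dev's, so cooperation needs δ ≥ 4/7.

Dev; δ ≥ 4/7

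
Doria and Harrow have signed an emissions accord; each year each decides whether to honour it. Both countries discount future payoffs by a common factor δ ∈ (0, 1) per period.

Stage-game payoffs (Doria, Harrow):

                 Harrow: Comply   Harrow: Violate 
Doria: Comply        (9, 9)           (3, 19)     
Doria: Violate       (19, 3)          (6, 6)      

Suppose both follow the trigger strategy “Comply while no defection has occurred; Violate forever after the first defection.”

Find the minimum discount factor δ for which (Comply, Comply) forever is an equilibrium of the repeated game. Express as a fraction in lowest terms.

10/13

Cooperation forever yields 9 each period: 9/(1−δ).
Deviating yields 19 once, then 6 forever: 19 + 6δ/(1−δ).
No profitable deviation requires 9/(1−δ) ≥ 19 + 6δ/(1−δ).
Multiplying by (1−δ): 9 ≥ 19(1−δ) + 6δ = 19 − 13δ.
So 13δ ≥ 10, i.e. δ ≥ 10/13.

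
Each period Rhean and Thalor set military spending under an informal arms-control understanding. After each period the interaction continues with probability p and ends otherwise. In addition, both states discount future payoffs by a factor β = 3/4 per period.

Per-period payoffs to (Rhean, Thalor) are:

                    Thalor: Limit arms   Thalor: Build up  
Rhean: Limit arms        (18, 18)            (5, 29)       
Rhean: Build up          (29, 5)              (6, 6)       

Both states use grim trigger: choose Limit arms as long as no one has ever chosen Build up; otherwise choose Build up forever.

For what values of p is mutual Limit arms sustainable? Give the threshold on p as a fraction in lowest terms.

Expected continuation weight on next period's payoff is β·p = 3/4·p, which plays the role of the discount factor.
Cooperation requires 3/4·p ≥ (29−18)/(29−6) = 11/23, hence p ≥ 44/69.

44/69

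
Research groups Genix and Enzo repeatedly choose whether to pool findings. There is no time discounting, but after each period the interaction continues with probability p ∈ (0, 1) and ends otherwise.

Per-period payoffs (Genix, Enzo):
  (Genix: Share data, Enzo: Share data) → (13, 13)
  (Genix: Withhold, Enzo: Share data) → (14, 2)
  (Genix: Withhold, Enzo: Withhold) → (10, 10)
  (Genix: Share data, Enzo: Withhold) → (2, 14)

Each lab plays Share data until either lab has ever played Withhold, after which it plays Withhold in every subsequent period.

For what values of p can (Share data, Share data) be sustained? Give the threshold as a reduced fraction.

1/4

Expected cooperation value is 13 + p·13 + p²·13 + … = 13/(1−p); deviation gives 14 + p·10/(1−p).
13 ≥ 14(1−p) + 10p ⇒ 4p ≥ 1 ⇒ p ≥ 1/4.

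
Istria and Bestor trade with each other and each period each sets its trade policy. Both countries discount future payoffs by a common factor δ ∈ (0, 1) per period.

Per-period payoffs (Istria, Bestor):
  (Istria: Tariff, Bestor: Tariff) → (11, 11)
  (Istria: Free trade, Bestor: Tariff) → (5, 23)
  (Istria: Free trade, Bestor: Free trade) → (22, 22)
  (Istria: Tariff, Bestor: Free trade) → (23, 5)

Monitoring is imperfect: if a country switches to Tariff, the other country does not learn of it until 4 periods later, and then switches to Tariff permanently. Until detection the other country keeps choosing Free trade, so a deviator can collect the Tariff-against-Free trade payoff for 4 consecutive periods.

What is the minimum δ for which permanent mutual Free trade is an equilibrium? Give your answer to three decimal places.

0.537

A deviator earns 23 for 4 periods, then 11 forever; cooperating earns 22 forever. Multiplying the IC by (1−δ):
22 ≥ 23(1−δ^4) + 11δ^4, so 12·δ^4 ≥ 1 and δ^4 ≥ 1/12.
δ ≥ (1/12)^(1/4) ≈ 0.537.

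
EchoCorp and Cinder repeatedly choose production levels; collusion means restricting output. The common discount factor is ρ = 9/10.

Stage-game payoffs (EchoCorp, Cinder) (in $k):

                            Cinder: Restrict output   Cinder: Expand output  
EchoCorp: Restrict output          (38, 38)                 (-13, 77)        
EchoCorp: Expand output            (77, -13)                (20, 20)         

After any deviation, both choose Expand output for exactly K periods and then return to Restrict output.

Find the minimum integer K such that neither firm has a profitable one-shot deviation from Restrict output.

Need Σ_{k=1}^{K} ρ^k ≥ (77−38)/(38−20) = 2.1667 at ρ = 9/10.
At K = 2 the sum is 1.7100 < 2.1667; at K = 3 it is 2.4390 ≥ 2.1667.
So the minimum punishment length is K = 3.

3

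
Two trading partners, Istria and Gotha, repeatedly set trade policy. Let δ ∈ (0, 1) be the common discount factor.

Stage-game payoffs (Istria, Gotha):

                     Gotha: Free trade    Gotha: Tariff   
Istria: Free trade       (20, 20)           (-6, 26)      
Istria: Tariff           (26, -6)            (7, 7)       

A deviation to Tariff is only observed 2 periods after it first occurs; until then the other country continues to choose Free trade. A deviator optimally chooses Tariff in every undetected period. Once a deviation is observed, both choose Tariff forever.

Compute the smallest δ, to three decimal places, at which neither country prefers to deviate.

The best deviation is to choose Tariff for all 2 undetected periods, earning 26 each, then 7 forever once detected.
Deviation value: 26(1−δ^2)/(1−δ) + 7δ^2/(1−δ); cooperation value: 20/(1−δ).
IC: 20 ≥ 26(1−δ^2) + 7δ^2 = 26 − 19δ^2.
So δ^2 ≥ 6/19, giving δ ≥ (6/19)^(1/2) ≈ 0.562.

0.562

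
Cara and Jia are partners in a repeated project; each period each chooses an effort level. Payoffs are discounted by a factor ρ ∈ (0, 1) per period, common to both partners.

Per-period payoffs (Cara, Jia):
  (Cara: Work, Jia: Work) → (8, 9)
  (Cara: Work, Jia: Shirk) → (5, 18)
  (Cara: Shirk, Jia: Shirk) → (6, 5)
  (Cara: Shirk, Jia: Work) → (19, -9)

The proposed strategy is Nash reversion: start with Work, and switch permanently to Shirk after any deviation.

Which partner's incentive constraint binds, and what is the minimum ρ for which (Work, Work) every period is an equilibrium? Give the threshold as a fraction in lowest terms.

Cara; ρ ≥ 11/13

Cara's threshold: (19−8)/(19−6) = 11/13.
Jia's threshold: (18−9)/(18−5) = 9/13.
11/13 > 9/13, so Cara binds and ρ* = 11/13.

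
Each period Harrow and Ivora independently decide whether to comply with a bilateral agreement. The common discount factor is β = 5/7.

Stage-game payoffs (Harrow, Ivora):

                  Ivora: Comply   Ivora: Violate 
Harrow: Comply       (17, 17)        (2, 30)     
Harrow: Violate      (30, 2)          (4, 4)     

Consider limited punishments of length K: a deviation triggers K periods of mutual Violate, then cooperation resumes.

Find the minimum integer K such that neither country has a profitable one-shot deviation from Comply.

2

IC: β(1−β^K)/(1−β) ≥ (30−17)/(17−4) = 1.
With β = 5/7: need 1 − β^K ≥ 1·(1−5/7)/(5/7), i.e. β^K ≤ 0.6000.
Since (5/7)^1 = 0.7143 and (5/7)^2 = 0.5102, the smallest such K is 2.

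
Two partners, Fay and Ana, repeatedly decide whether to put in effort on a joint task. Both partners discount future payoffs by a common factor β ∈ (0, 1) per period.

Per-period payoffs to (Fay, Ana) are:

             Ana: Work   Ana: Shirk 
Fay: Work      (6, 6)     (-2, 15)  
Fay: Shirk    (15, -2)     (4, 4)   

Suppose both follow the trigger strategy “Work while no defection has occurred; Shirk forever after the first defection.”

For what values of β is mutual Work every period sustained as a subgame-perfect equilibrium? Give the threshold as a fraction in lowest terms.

9/11

One-period gain from deviating is 15 − 6 = 9. The loss is 6 − 4 = 2 in every subsequent period, with present value 2·β/(1−β).
Deviation is unprofitable when 2·β/(1−β) ≥ 9, i.e. β/(1−β) ≥ 9/2.
Equivalently β ≥ 9/(9+2) = 9/11.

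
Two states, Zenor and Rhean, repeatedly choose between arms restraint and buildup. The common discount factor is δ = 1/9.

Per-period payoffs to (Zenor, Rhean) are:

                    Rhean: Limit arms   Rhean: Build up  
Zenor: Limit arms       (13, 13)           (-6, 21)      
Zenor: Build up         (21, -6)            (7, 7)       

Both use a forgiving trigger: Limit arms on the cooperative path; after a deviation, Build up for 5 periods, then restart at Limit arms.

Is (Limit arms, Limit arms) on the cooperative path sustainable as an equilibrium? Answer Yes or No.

No

IC: δ+…+δ^5 ≥ (21−13)/(13−7) = 4/3.
At δ = 1/9: partial sum = 0.1250 < 1.3333. Cooperation not sustainable.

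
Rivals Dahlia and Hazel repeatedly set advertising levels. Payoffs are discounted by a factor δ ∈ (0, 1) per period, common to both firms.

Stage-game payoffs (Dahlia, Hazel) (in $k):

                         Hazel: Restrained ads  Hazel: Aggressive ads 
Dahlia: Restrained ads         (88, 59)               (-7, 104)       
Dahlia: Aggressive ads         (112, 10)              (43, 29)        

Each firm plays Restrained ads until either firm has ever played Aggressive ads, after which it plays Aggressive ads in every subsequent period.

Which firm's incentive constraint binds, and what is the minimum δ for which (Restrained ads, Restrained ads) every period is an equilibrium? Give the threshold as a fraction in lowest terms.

For Dahlia: deviation gain 112−88 = 24, per-period punishment loss 88−43 = 45. IC gives δ ≥ 24/69 = 8/23.
For Hazel: gain 45, loss 30 per period, so δ ≥ 45/75 = 3/5.
The tighter constraint is Hazel's, so cooperation needs δ ≥ 3/5.

Hazel; δ ≥ 3/5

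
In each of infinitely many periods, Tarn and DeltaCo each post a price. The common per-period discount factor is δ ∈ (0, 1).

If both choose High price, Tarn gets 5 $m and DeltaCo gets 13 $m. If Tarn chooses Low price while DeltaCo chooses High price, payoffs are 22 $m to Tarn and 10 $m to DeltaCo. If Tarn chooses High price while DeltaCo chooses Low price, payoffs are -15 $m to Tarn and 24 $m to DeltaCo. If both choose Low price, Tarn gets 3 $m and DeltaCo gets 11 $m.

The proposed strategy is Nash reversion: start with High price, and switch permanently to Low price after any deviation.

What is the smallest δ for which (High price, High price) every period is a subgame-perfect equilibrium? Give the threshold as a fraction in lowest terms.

For Tarn: deviation gain 22−5 = 17, per-period punishment loss 5−3 = 2. IC gives δ ≥ 17/19.
For DeltaCo: gain 11, loss 2 per period, so δ ≥ 11/13.
The tighter constraint is Tarn's, so cooperation needs δ ≥ 17/19.

17/19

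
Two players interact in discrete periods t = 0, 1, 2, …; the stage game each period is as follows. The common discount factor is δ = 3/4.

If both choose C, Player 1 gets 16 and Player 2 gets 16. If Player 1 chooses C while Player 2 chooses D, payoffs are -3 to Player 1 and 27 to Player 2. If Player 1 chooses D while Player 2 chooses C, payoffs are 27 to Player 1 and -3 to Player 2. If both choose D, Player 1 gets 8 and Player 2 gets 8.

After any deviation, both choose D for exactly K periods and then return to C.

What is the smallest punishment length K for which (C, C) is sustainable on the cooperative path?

3

Need Σ_{k=1}^{K} δ^k ≥ (27−16)/(16−8) = 1.3750 at δ = 3/4.
At K = 2 the sum is 1.3125 < 1.3750; at K = 3 it is 1.7344 ≥ 1.3750.
So the minimum punishment length is K = 3.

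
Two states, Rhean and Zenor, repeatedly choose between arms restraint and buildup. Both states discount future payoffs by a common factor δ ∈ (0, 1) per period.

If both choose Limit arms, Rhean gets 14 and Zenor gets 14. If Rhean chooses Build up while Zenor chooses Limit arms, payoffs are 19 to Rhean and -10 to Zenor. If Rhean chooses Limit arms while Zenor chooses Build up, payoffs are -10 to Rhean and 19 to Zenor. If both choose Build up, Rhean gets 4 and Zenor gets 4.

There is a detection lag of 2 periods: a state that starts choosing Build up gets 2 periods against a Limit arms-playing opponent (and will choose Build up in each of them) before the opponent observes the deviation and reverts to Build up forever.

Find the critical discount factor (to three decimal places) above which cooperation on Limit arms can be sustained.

A deviator earns 19 for 2 periods, then 4 forever; cooperating earns 14 forever. Multiplying the IC by (1−δ):
14 ≥ 19(1−δ^2) + 4δ^2, so 15·δ^2 ≥ 5 and δ^2 ≥ 1/3.
δ ≥ (1/3)^(1/2) ≈ 0.577.

0.577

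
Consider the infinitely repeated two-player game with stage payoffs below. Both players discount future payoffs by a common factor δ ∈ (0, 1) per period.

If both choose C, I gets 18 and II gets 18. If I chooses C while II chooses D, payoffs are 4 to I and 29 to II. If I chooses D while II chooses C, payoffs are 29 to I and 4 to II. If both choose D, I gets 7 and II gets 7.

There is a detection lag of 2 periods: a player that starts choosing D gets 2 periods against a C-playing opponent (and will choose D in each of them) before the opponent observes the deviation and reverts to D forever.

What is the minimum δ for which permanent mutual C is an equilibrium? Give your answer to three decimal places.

The best deviation is to choose D for all 2 undetected periods, earning 29 each, then 7 forever once detected.
Deviation value: 29(1−δ^2)/(1−δ) + 7δ^2/(1−δ); cooperation value: 18/(1−δ).
IC: 18 ≥ 29(1−δ^2) + 7δ^2 = 29 − 22δ^2.
So δ^2 ≥ 11/22 = 1/2, giving δ ≥ (1/2)^(1/2) ≈ 0.707.

0.707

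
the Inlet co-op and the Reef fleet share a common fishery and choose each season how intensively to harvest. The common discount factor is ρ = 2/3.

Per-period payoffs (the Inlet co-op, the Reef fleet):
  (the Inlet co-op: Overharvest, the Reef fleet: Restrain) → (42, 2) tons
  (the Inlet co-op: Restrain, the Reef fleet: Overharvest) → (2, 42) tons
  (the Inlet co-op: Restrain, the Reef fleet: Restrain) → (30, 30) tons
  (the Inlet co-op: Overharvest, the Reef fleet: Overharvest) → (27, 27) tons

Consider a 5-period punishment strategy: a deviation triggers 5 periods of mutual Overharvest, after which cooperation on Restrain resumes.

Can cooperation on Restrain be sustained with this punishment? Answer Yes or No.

IC: ρ+…+ρ^5 ≥ (42−30)/(30−27) = 4.
At ρ = 2/3: partial sum = 1.7366 < 4.0000. Cooperation not sustainable.

No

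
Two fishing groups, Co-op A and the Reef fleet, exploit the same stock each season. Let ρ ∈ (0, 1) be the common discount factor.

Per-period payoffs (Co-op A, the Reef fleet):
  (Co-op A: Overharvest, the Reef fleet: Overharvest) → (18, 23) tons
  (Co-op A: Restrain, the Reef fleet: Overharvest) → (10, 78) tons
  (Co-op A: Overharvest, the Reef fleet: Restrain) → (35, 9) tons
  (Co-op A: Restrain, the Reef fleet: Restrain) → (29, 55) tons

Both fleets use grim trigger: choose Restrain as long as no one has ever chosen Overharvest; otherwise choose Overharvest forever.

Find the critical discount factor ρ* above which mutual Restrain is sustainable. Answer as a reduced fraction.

23/55

Co-op A: cooperation gives 29 each period; deviation gives 35 once then 18 forever.
  29/(1−ρ) ≥ 35 + 18ρ/(1−ρ) ⇒ ρ ≥ 6/17.
the Reef fleet: cooperation gives 55 each period; deviation gives 78 once then 23 forever.
  ρ ≥ 23/55.
Both must hold, so the binding constraint is the Reef fleet's: ρ ≥ 23/55.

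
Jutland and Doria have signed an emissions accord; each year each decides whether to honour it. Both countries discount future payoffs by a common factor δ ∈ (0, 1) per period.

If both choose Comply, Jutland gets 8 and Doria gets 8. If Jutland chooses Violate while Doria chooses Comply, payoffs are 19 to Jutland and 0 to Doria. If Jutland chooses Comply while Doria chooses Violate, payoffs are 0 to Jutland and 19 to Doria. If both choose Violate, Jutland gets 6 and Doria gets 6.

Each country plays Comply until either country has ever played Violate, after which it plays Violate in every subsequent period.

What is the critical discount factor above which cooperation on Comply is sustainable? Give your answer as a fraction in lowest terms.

11/13

8/(1−δ) ≥ 19 + 6δ/(1−δ)
8 ≥ 19 − 13δ
δ ≥ 11/13.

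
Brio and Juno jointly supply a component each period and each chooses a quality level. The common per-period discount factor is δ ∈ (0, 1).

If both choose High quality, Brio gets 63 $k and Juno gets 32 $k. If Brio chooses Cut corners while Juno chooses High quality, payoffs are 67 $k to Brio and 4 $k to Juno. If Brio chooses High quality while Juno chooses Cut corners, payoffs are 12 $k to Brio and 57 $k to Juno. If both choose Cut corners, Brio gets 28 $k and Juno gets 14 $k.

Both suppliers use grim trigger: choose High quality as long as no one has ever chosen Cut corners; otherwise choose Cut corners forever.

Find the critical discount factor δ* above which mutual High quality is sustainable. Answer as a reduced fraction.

For Brio: deviation gain 67−63 = 4, per-period punishment loss 63−28 = 35. IC gives δ ≥ 4/39.
For Juno: gain 25, loss 18 per period, so δ ≥ 25/43.
The tighter constraint is Juno's, so cooperation needs δ ≥ 25/43.

25/43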